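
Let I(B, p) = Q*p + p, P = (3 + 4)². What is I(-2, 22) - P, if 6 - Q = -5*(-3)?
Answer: -225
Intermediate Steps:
Q = -9 (Q = 6 - (-5)*(-3) = 6 - 1*15 = 6 - 15 = -9)
P = 49 (P = 7² = 49)
I(B, p) = -8*p (I(B, p) = -9*p + p = -8*p)
I(-2, 22) - P = -8*22 - 1*49 = -176 - 49 = -225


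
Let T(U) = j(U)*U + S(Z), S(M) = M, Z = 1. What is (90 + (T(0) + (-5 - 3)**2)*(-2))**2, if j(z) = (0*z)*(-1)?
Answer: 1600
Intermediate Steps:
j(z) = 0 (j(z) = 0*(-1) = 0)
T(U) = 1 (T(U) = 0*U + 1 = 0 + 1 = 1)
(90 + (T(0) + (-5 - 3)**2)*(-2))**2 = (90 + (1 + (-5 - 3)**2)*(-2))**2 = (90 + (1 + (-8)**2)*(-2))**2 = (90 + (1 + 64)*(-2))**2 = (90 + 65*(-2))**2 = (90 - 130)**2 = (-40)**2 = 1600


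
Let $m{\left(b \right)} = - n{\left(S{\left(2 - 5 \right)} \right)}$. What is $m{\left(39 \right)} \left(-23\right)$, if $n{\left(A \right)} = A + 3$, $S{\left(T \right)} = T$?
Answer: $0$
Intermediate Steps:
$n{\left(A \right)} = 3 + A$
$m{\left(b \right)} = 0$ ($m{\left(b \right)} = - (3 + \left(2 - 5\right)) = - (3 - 3) = \left(-1\right) 0 = 0$)
$m{\left(39 \right)} \left(-23\right) = 0 \left(-23\right) = 0$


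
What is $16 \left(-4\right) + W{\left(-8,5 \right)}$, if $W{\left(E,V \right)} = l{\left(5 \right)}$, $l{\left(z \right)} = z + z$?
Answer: $-54$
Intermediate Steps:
$l{\left(z \right)} = 2 z$
$W{\left(E,V \right)} = 10$ ($W{\left(E,V \right)} = 2 \cdot 5 = 10$)
$16 \left(-4\right) + W{\left(-8,5 \right)} = 16 \left(-4\right) + 10 = -64 + 10 = -54$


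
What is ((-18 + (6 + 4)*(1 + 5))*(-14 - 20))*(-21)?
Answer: 29988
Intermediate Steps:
((-18 + (6 + 4)*(1 + 5))*(-14 - 20))*(-21) = ((-18 + 10*6)*(-34))*(-21) = ((-18 + 60)*(-34))*(-21) = (42*(-34))*(-21) = -1428*(-21) = 29988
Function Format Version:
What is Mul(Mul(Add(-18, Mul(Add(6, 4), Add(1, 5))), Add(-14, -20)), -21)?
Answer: 29988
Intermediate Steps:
Mul(Mul(Add(-18, Mul(Add(6, 4), Add(1, 5))), Add(-14, -20)), -21) = Mul(Mul(Add(-18, Mul(10, 6)), -34), -21) = Mul(Mul(Add(-18, 60), -34), -21) = Mul(Mul(42, -34), -21) = Mul(-1428, -21) = 29988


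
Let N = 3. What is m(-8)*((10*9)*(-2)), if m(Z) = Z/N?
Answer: 480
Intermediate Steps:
m(Z) = Z/3
m(-8)*((10*9)*(-2)) = ((⅓)*(-8))*((10*9)*(-2)) = -240*(-2) = -8/3*(-180) = 480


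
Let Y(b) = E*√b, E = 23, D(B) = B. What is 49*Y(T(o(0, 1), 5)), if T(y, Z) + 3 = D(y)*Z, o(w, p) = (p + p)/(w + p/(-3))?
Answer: 1127*I*√33 ≈ 6474.1*I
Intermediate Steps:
o(w, p) = 2*p/(w - p/3) (o(w, p) = (2*p)/(w + p*(-⅓)) = (2*p)/(w - p/3) = 2*p/(w - p/3))
T(y, Z) = -3 + Z*y (T(y, Z) = -3 + y*Z = -3 + Z*y)
Y(b) = 23*√b
49*Y(T(o(0, 1), 5)) = 49*(23*√(-3 + 5*(-6*1/(1 - 3*0)))) = 49*(23*√(-3 + 5*(-6*1/(1 + 0)))) = 49*(23*√(-3 + 5*(-6*1/1))) = 49*(23*√(-3 + 5*(-6*1*1))) = 49*(23*√(-3 + 5*(-6))) = 49*(23*√(-3 - 30)) = 49*(23*√(-33)) = 49*(23*(I*√33)) = 49*(23*I*√33) = 1127*I*√33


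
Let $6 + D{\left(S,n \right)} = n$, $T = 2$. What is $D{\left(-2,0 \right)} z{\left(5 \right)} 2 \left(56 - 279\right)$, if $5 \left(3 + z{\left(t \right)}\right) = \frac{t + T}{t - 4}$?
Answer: $- \frac{21408}{5} \approx -4281.6$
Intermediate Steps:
$D{\left(S,n \right)} = -6 + n$
$z{\left(t \right)} = -3 + \frac{2 + t}{5 \left(-4 + t\right)}$ ($z{\left(t \right)} = -3 + \frac{\left(t + 2\right) \frac{1}{t - 4}}{5} = -3 + \frac{\left(2 + t\right) \frac{1}{-4 + t}}{5} = -3 + \frac{\frac{1}{-4 + t} \left(2 + t\right)}{5} = -3 + \frac{2 + t}{5 \left(-4 + t\right)}$)
$D{\left(-2,0 \right)} z{\left(5 \right)} 2 \left(56 - 279\right) = \left(-6 + 0\right) \frac{2 \left(31 - 35\right)}{5 \left(-4 + 5\right)} 2 \left(56 - 279\right) = - 6 \frac{2 \left(31 - 35\right)}{5 \cdot 1} \cdot 2 \left(-223\right) = - 6 \cdot \frac{2}{5} \cdot 1 \left(-4\right) 2 \left(-223\right) = \left(-6\right) \left(- \frac{8}{5}\right) 2 \left(-223\right) = \frac{48}{5} \cdot 2 \left(-223\right) = \frac{96}{5} \left(-223\right) = - \frac{21408}{5}$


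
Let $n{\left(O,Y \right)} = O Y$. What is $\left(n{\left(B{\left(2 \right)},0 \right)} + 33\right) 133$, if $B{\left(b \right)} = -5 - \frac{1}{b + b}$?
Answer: $4389$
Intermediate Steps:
$B{\left(b \right)} = -5 - \frac{1}{2 b}$
$\left(n{\left(B{\left(2 \right)},0 \right)} + 33\right) 133 = \left(\left(-5 - \frac{1}{2 \cdot 2}\right) 0 + 33\right) 133 = \left(\left(-5 - \frac{1}{4}\right) 0 + 33\right) 133 = \left(\left(- \frac{21}{4}\right) 0 + 33\right) 133 = \left(0 + 33\right) 133 = 33 \cdot 133 = 4389$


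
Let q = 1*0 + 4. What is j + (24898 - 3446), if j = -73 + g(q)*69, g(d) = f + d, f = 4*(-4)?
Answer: 20551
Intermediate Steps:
f = -16
q = 4 (q = 0 + 4 = 4)
g(d) = -16 + d
j = -901 (j = -73 + (-16 + 4)*69 = -73 - 12*69 = -73 - 828 = -901)
j + (24898 - 3446) = -901 + (24898 - 3446) = -901 + 21452 = 20551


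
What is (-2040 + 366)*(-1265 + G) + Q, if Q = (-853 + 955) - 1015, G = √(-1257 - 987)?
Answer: 2116697 - 3348*I*√561 ≈ 2.1167e+6 - 79299.0*I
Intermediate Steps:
G = 2*I*√561 (G = √(-2244) = 2*I*√561 ≈ 47.371*I)
Q = -913 (Q = 102 - 1015 = -913)
(-2040 + 366)*(-1265 + G) + Q = (-2040 + 366)*(-1265 + 2*I*√561) - 913 = -1674*(-1265 + 2*I*√561) - 913 = (2117610 - 3348*I*√561) - 913 = 2116697 - 3348*I*√561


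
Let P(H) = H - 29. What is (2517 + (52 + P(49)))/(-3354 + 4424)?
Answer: 2589/1070 ≈ 2.4196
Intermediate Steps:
P(H) = -29 + H
(2517 + (52 + P(49)))/(-3354 + 4424) = (2517 + (52 + (-29 + 49)))/(-3354 + 4424) = (2517 + (52 + 20))/1070 = (2517 + 72)*(1/1070) = 2589*(1/1070) = 2589/1070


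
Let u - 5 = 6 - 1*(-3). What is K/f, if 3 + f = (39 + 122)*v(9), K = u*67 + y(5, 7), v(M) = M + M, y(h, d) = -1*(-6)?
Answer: 944/2895 ≈ 0.32608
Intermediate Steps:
y(h, d) = 6
v(M) = 2*M
u = 14 (u = 5 + (6 - 1*(-3)) = 5 + (6 + 3) = 5 + 9 = 14)
K = 944 (K = 14*67 + 6 = 938 + 6 = 944)
f = 2895 (f = -3 + (39 + 122)*(2*9) = -3 + 161*18 = -3 + 2898 = 2895)
K/f = 944/2895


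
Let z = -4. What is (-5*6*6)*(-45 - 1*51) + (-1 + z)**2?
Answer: 17305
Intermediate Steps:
(-5*6*6)*(-45 - 1*51) + (-1 + z)**2 = (-5*6*6)*(-45 - 1*51) + (-1 - 4)**2 = (-30*6)*(-45 - 51) + (-5)**2 = -180*(-96) + 25 = 17280 + 25 = 17305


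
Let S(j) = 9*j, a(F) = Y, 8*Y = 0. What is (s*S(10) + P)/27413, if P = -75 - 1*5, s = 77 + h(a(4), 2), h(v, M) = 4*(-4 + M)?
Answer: 6130/27413 ≈ 0.22362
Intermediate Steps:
Y = 0 (Y = (1/8)*0 = 0)
a(F) = 0
h(v, M) = -16 + 4*M
s = 69 (s = 77 + (-16 + 4*2) = 77 + (-16 + 8) = 77 - 8 = 69)
P = -80 (P = -75 - 5 = -80)
(s*S(10) + P)/27413 = (69*(9*10) - 80)/27413 = (69*90 - 80)*(1/27413) = (6210 - 80)*(1/27413) = 6130*(1/27413) = 6130/27413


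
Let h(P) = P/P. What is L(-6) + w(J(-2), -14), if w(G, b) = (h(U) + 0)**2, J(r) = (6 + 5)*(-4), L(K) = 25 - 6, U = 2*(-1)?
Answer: 20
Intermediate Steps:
U = -2
h(P) = 1
L(K) = 19
J(r) = -44 (J(r) = 11*(-4) = -44)
w(G, b) = 1 (w(G, b) = (1 + 0)**2 = 1**2 = 1)
L(-6) + w(J(-2), -14) = 19 + 1 = 20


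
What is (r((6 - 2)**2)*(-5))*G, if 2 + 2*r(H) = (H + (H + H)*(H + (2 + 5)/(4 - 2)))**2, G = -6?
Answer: 6143970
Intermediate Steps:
r(H) = -1 + (H + 2*H*(7/2 + H))**2/2 (r(H) = -1 + (H + (H + H)*(H + (2 + 5)/(4 - 2)))**2/2 = -1 + (H + (2*H)*(H + 7/2))**2/2 = -1 + (H + (2*H)*(7/2 + H))**2/2 = -1 + (H + 2*H*(7/2 + H))**2/2)
(r((6 - 2)**2)*(-5))*G = ((-1 + 2*((6 - 2)**2)**2*(4 + (6 - 2)**2)**2)*(-5))*(-6) = ((-1 + 2*(4**2)**2*(4 + 4**2)**2)*(-5))*(-6) = ((-1 + 2*16**2*(4 + 16)**2)*(-5))*(-6) = ((-1 + 2*256*20**2)*(-5))*(-6) = ((-1 + 2*256*400)*(-5))*(-6) = ((-1 + 204800)*(-5))*(-6) = (204799*(-5))*(-6) = -1023995*(-6) = 6143970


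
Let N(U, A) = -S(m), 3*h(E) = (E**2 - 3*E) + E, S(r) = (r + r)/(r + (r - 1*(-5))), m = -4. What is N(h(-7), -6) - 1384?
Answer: -4160/3 ≈ -1386.7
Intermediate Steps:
S(r) = 2*r/(5 + 2*r) (S(r) = (2*r)/(r + (r + 5)) = (2*r)/(r + (5 + r)) = (2*r)/(5 + 2*r) = 2*r/(5 + 2*r))
h(E) = -2*E/3 + E**2/3 (h(E) = ((E**2 - 3*E) + E)/3 = (E**2 - 2*E)/3 = -2*E/3 + E**2/3)
N(U, A) = -8/3 (N(U, A) = -2*(-4)/(5 + 2*(-4)) = -2*(-4)/(5 - 8) = -2*(-4)/(-3) = -2*(-4)*(-1)/3 = -1*8/3 = -8/3)
N(h(-7), -6) - 1384 = -8/3 - 1384 = -4160/3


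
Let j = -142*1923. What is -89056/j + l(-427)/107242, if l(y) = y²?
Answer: 29669197133/14642071986 ≈ 2.0263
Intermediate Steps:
j = -273066
-89056/j + l(-427)/107242 = -89056/(-273066) + (-427)²/107242 = -89056*(-1/273066) + 182329*(1/107242) = 44528/136533 + 182329/107242 = 29669197133/14642071986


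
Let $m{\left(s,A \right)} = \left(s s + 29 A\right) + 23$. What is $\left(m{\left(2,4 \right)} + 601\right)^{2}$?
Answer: $553536$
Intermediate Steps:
$m{\left(s,A \right)} = 23 + s^{2} + 29 A$ ($m{\left(s,A \right)} = \left(s^{2} + 29 A\right) + 23 = 23 + s^{2} + 29 A$)
$\left(m{\left(2,4 \right)} + 601\right)^{2} = \left(\left(23 + 2^{2} + 29 \cdot 4\right) + 601\right)^{2} = \left(\left(23 + 4 + 116\right) + 601\right)^{2} = \left(143 + 601\right)^{2} = 744^{2} = 553536$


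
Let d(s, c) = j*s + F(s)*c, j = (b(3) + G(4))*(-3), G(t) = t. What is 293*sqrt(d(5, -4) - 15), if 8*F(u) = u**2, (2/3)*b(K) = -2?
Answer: 293*I*sqrt(170)/2 ≈ 1910.1*I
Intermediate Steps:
b(K) = -3 (b(K) = (3/2)*(-2) = -3)
F(u) = u**2/8
j = -3 (j = (-3 + 4)*(-3) = 1*(-3) = -3)
d(s, c) = -3*s + c*s**2/8 (d(s, c) = -3*s + (s**2/8)*c = -3*s + c*s**2/8)
293*sqrt(d(5, -4) - 15) = 293*sqrt((1/8)*5*(-24 - 4*5) - 15) = 293*sqrt((1/8)*5*(-24 - 20) - 15) = 293*sqrt((1/8)*5*(-44) - 15) = 293*sqrt(-55/2 - 15) = 293*sqrt(-85/2) = 293*(I*sqrt(170)/2) = 293*I*sqrt(170)/2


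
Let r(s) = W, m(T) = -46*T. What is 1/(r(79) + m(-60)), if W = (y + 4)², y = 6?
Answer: 1/2860 ≈ 0.00034965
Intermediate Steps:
W = 100 (W = (6 + 4)² = 10² = 100)
r(s) = 100
1/(r(79) + m(-60)) = 1/(100 - 46*(-60)) = 1/(100 + 2760) = 1/2860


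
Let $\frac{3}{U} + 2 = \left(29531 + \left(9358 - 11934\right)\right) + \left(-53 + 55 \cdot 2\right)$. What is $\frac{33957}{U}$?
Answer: $305726190$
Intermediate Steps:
$U = \frac{3}{27010}$ ($U = \frac{3}{-2 + \left(\left(29531 + \left(9358 - 11934\right)\right) + \left(-53 + 55 \cdot 2\right)\right)} = \frac{3}{-2 + \left(\left(29531 + \left(9358 - 11934\right)\right) + \left(-53 + 110\right)\right)} = \frac{3}{-2 + \left(\left(29531 - 2576\right) + 57\right)} = \frac{3}{-2 + \left(26955 + 57\right)} = \frac{3}{-2 + 27012} = \frac{3}{27010} \approx 0.00011107$)
$\frac{33957}{U} = \frac{33957}{\frac{3}{27010}} = 33957 \cdot \frac{27010}{3} = 305726190$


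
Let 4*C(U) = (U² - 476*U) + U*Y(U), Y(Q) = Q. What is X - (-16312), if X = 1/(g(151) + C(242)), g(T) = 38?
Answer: 8514865/522 ≈ 16312.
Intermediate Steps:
C(U) = U²/2 - 119*U (C(U) = ((U² - 476*U) + U*U)/4 = ((U² - 476*U) + U²)/4 = (-476*U + 2*U²)/4 = U²/2 - 119*U)
X = 1/522 (X = 1/(38 + (½)*242*(-238 + 242)) = 1/(38 + (½)*242*4) = 1/(38 + 484) = 1/522 ≈ 0.0019157)
X - (-16312) = 1/522 - (-16312) = 1/522 - 1*(-16312) = 1/522 + 16312 = 8514865/522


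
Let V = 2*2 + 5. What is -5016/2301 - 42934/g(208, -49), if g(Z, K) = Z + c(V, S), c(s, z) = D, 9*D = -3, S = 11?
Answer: -99832790/477841 ≈ -208.92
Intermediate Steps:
D = -⅓ (D = (⅑)*(-3) = -⅓ ≈ -0.33333)
V = 9 (V = 4 + 5 = 9)
c(s, z) = -⅓
g(Z, K) = -⅓ + Z (g(Z, K) = Z - ⅓ = -⅓ + Z)
-5016/2301 - 42934/g(208, -49) = -5016/2301 - 42934/(-⅓ + 208) = -5016*1/2301 - 42934/623/3 = -1672/767 - 42934*3/623 = -1672/767 - 128802/623 = -99832790/477841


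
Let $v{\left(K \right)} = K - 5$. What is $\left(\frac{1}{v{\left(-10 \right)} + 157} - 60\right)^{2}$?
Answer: $\frac{72573361}{20164} \approx 3599.2$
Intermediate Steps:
$v{\left(K \right)} = -5 + K$
$\left(\frac{1}{v{\left(-10 \right)} + 157} - 60\right)^{2} = \left(\frac{1}{\left(-5 - 10\right) + 157} - 60\right)^{2} = \left(\frac{1}{-15 + 157} - 60\right)^{2} = \left(\frac{1}{142} - 60\right)^{2} = \left(- \frac{8519}{142}\right)^{2} = \frac{72573361}{20164}$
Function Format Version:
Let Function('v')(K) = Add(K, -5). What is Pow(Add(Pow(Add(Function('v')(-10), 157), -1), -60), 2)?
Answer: Rational(72573361, 20164) ≈ 3599.2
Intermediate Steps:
Function('v')(K) = Add(-5, K)
Pow(Add(Pow(Add(Function('v')(-10), 157), -1), -60), 2) = Pow(Add(Pow(Add(Add(-5, -10), 157), -1), -60), 2) = Pow(Add(Pow(Add(-15, 157), -1), -60), 2) = Pow(Add(Pow(142, -1), -60), 2) = Pow(Add(Rational(1, 142), -60), 2) = Pow(Rational(-8519, 142), 2) = Rational(72573361, 20164)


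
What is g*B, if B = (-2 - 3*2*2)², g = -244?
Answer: -47824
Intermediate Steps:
B = 196 (B = (-2 - 6*2)² = (-2 - 12)² = (-14)² = 196)
g*B = -244*196 = -47824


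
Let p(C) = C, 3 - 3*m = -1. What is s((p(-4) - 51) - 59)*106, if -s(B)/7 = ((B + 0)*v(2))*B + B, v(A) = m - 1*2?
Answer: 6513276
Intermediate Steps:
m = 4/3 (m = 1 - ⅓*(-1) = 1 + ⅓ = 4/3 ≈ 1.3333)
v(A) = -⅔ (v(A) = 4/3 - 1*2 = 4/3 - 2 = -⅔)
s(B) = -7*B + 14*B²/3 (s(B) = -7*(((B + 0)*(-⅔))*B + B) = -7*((B*(-⅔))*B + B) = -7*((-2*B/3)*B + B) = -7*(-2*B²/3 + B) = -7*(B - 2*B²/3) = -7*B + 14*B²/3)
s((p(-4) - 51) - 59)*106 = (7*((-4 - 51) - 59)*(-3 + 2*((-4 - 51) - 59))/3)*106 = (7*(-55 - 59)*(-3 + 2*(-55 - 59))/3)*106 = ((7/3)*(-114)*(-3 + 2*(-114)))*106 = ((7/3)*(-114)*(-3 - 228))*106 = ((7/3)*(-114)*(-231))*106 = 61446*106 = 6513276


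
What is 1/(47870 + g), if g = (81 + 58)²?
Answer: 1/67191 ≈ 1.4883e-5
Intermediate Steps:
g = 19321 (g = 139² = 19321)
1/(47870 + g) = 1/(47870 + 19321) = 1/67191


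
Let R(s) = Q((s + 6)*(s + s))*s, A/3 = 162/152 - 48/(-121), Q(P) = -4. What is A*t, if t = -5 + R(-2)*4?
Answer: 1089369/9196 ≈ 118.46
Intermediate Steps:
A = 40347/9196 (A = 3*(162/152 - 48/(-121)) = 3*(162*(1/152) - 48*(-1/121)) = 3*(81/76 + 48/121) = 3*(13449/9196) = 40347/9196 ≈ 4.3875)
R(s) = -4*s
t = 27 (t = -5 - 4*(-2)*4 = -5 + 8*4 = -5 + 32 = 27)
A*t = (40347/9196)*27 = 1089369/9196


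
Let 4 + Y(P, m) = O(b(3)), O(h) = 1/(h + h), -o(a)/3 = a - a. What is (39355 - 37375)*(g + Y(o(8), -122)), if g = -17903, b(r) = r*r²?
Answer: -106367470/3 ≈ -3.5456e+7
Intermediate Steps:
o(a) = 0 (o(a) = -3*(a - a) = -3*0 = 0)
b(r) = r³
O(h) = 1/(2*h)
Y(P, m) = -215/54 (Y(P, m) = -4 + 1/(2*(3³)) = -4 + (½)/27 = -4 + (½)*(1/27) = -4 + 1/54 = -215/54)
(39355 - 37375)*(g + Y(o(8), -122)) = (39355 - 37375)*(-17903 - 215/54) = 1980*(-966977/54) = -106367470/3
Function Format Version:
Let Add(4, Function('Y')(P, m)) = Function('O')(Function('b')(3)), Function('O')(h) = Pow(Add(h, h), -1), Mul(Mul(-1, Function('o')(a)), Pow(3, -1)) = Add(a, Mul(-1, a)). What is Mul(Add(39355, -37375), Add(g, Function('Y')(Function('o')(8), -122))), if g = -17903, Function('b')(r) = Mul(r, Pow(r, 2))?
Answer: Rational(-106367470, 3) ≈ -3.5456e+7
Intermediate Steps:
Function('o')(a) = 0 (Function('o')(a) = Mul(-3, Add(a, Mul(-1, a))) = Mul(-3, 0) = 0)
Function('b')(r) = Pow(r, 3)
Function('O')(h) = Mul(Rational(1, 2), Pow(h, -1)) (Function('O')(h) = Pow(Mul(2, h), -1) = Mul(Rational(1, 2), Pow(h, -1)))
Function('Y')(P, m) = Rational(-215, 54) (Function('Y')(P, m) = Add(-4, Mul(Rational(1, 2), Pow(Pow(3, 3), -1))) = Add(-4, Mul(Rational(1, 2), Pow(27, -1))) = Add(-4, Mul(Rational(1, 2), Rational(1, 27))) = Add(-4, Rational(1, 54)) = Rational(-215, 54))
Mul(Add(39355, -37375), Add(g, Function('Y')(Function('o')(8), -122))) = Mul(Add(39355, -37375), Add(-17903, Rational(-215, 54))) = Mul(1980, Rational(-966977, 54)) = Rational(-106367470, 3)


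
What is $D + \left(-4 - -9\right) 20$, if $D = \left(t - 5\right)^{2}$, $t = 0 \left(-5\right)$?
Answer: $125$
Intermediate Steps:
$t = 0$
$D = 25$ ($D = \left(0 - 5\right)^{2} = \left(-5\right)^{2} = 25$)
$D + \left(-4 - -9\right) 20 = 25 + \left(-4 - -9\right) 20 = 25 + \left(-4 + 9\right) 20 = 25 + 5 \cdot 20 = 25 + 100 = 125$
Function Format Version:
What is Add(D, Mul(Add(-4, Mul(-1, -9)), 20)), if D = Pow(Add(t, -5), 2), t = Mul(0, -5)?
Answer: 125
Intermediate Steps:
t = 0
D = 25 (D = Pow(Add(0, -5), 2) = Pow(-5, 2) = 25)
Add(D, Mul(Add(-4, Mul(-1, -9)), 20)) = Add(25, Mul(Add(-4, Mul(-1, -9)), 20)) = Add(25, Mul(Add(-4, 9), 20)) = Add(25, Mul(5, 20)) = Add(25, 100) = 125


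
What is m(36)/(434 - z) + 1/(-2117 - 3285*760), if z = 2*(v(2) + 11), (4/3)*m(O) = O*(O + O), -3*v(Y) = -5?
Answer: 11971695707/2516683760 ≈ 4.7569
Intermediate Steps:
v(Y) = 5/3 (v(Y) = -⅓*(-5) = 5/3)
m(O) = 3*O²/2 (m(O) = 3*(O*(O + O))/4 = 3*(O*(2*O))/4 = 3*(2*O²)/4 = 3*O²/2)
z = 76/3 (z = 2*(5/3 + 11) = 2*(38/3) = 76/3 ≈ 25.333)
m(36)/(434 - z) + 1/(-2117 - 3285*760) = ((3/2)*36²)/(434 - 1*76/3) + 1/(-2117 - 3285*760) = ((3/2)*1296)/(434 - 76/3) + (1/760)/(-5402) = 1944/(1226/3) - 1/5402*1/760 = 1944*(3/1226) - 1/4105520 = 2916/613 - 1/4105520 = 11971695707/2516683760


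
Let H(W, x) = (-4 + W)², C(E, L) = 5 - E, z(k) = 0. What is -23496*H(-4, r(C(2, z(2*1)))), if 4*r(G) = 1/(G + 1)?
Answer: -1503744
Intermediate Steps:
r(G) = 1/(4*(1 + G)) (r(G) = 1/(4*(G + 1)) = 1/(4*(1 + G)))
-23496*H(-4, r(C(2, z(2*1)))) = -23496*(-4 - 4)² = -23496*(-8)² = -23496*64 = -1503744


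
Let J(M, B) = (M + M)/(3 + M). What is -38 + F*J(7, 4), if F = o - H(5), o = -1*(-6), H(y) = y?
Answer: -183/5 ≈ -36.600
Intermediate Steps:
o = 6
F = 1 (F = 6 - 1*5 = 6 - 5 = 1)
J(M, B) = 2*M/(3 + M) (J(M, B) = (2*M)/(3 + M) = 2*M/(3 + M))
-38 + F*J(7, 4) = -38 + 1*(2*7/(3 + 7)) = -38 + 1*(2*7/10) = -38 + 1*(2*7*(⅒)) = -38 + 1*(7/5) = -38 + 7/5 = -183/5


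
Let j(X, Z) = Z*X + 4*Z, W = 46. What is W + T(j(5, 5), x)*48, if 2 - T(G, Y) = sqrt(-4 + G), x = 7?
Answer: 142 - 48*sqrt(41) ≈ -165.35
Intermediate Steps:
j(X, Z) = 4*Z + X*Z (j(X, Z) = X*Z + 4*Z = 4*Z + X*Z)
T(G, Y) = 2 - sqrt(-4 + G)
W + T(j(5, 5), x)*48 = 46 + (2 - sqrt(-4 + 5*(4 + 5)))*48 = 46 + (2 - sqrt(-4 + 5*9))*48 = 46 + (2 - sqrt(-4 + 45))*48 = 46 + (2 - sqrt(41))*48 = 46 + (96 - 48*sqrt(41)) = 142 - 48*sqrt(41)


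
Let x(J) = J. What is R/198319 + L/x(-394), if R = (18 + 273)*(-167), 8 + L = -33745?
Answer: 6674713989/78137686 ≈ 85.422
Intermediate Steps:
L = -33753 (L = -8 - 33745 = -33753)
R = -48597 (R = 291*(-167) = -48597)
R/198319 + L/x(-394) = -48597/198319 - 33753/(-394) = -48597*1/198319 - 33753*(-1/394) = -48597/198319 + 33753/394 = 6674713989/78137686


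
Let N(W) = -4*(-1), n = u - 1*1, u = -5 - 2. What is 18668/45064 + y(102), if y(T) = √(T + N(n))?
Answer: 4667/11266 + √106 ≈ 10.710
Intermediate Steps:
u = -7
n = -8 (n = -7 - 1*1 = -7 - 1 = -8)
N(W) = 4
y(T) = √(4 + T) (y(T) = √(T + 4) = √(4 + T))
18668/45064 + y(102) = 18668/45064 + √(4 + 102) = 18668*(1/45064) + √106 = 4667/11266 + √106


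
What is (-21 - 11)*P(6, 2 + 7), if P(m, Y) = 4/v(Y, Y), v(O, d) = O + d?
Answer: -64/9 ≈ -7.1111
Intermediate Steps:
P(m, Y) = 2/Y (P(m, Y) = 4/(Y + Y) = 4/((2*Y)) = 4*(1/(2*Y)) = 2/Y)
(-21 - 11)*P(6, 2 + 7) = (-21 - 11)*(2/(2 + 7)) = -64/9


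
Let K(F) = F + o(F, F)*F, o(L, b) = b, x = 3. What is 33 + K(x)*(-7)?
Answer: -51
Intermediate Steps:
K(F) = F + F² (K(F) = F + F*F = F + F²)
33 + K(x)*(-7) = 33 + (3*(1 + 3))*(-7) = 33 + (3*4)*(-7) = 33 + 12*(-7) = 33 - 84 = -51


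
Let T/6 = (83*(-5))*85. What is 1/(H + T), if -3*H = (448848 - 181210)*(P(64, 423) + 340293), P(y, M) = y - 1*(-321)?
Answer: -3/91179013514 ≈ -3.2902e-11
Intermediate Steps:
T = -211650 (T = 6*((83*(-5))*85) = 6*(-415*85) = 6*(-35275) = -211650)
P(y, M) = 321 + y (P(y, M) = y + 321 = 321 + y)
H = -91178378564/3 (H = -(448848 - 181210)*((321 + 64) + 340293)/3 = -267638*(385 + 340293)/3 = -267638*340678/3 = -⅓*91178378564 = -91178378564/3 ≈ -3.0393e+10)
1/(H + T) = 1/(-91178378564/3 - 211650) = 1/(-91179013514/3) = -3/91179013514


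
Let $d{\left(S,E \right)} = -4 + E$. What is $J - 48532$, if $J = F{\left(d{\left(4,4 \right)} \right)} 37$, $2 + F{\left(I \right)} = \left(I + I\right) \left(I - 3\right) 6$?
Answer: $-48606$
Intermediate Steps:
$F{\left(I \right)} = -2 + 12 I \left(-3 + I\right)$ ($F{\left(I \right)} = -2 + \left(I + I\right) \left(I - 3\right) 6 = -2 + 2 I \left(-3 + I\right) 6 = -2 + 12 I \left(-3 + I\right)$)
$J = -74$ ($J = \left(-2 - 36 \left(-4 + 4\right) + 12 \left(-4 + 4\right)^{2}\right) 37 = \left(-2 - 0 + 12 \cdot 0^{2}\right) 37 = \left(-2 + 0 + 12 \cdot 0\right) 37 = \left(-2 + 0 + 0\right) 37 = \left(-2\right) 37 = -74$)
$J - 48532 = -74 - 48532 = -48606$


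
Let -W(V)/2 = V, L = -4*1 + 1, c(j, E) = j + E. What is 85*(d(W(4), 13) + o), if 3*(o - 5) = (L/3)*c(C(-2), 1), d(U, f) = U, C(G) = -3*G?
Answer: -1360/3 ≈ -453.33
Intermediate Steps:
c(j, E) = E + j
L = -3 (L = -4 + 1 = -3)
W(V) = -2*V
o = 8/3 (o = 5 + ((-3/3)*(1 - 3*(-2)))/3 = 5 + ((-3*1/3)*(1 + 6))/3 = 5 + (-1*7)/3 = 5 + (1/3)*(-7) = 5 - 7/3 = 8/3 ≈ 2.6667)
85*(d(W(4), 13) + o) = 85*(-2*4 + 8/3) = 85*(-8 + 8/3) = 85*(-16/3) = -1360/3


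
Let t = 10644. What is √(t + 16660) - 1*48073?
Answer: -48073 + 2*√6826 ≈ -47908.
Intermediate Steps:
√(t + 16660) - 1*48073 = √(10644 + 16660) - 1*48073 = √27304 - 48073 = 2*√6826 - 48073 = -48073 + 2*√6826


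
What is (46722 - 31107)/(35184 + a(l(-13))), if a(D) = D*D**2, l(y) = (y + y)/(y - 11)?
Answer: 26982720/60800149 ≈ 0.44379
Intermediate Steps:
l(y) = 2*y/(-11 + y) (l(y) = (2*y)/(-11 + y) = 2*y/(-11 + y))
a(D) = D**3
(46722 - 31107)/(35184 + a(l(-13))) = (46722 - 31107)/(35184 + (2*(-13)/(-11 - 13))**3) = 15615/(35184 + (2*(-13)/(-24))**3) = 15615/(35184 + (2*(-13)*(-1/24))**3) = 15615/(35184 + (13/12)**3) = 15615/(35184 + 2197/1728) = 15615/(60800149/1728) = 15615*(1728/60800149) = 26982720/60800149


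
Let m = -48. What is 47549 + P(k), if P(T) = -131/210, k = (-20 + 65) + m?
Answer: 9985159/210 ≈ 47548.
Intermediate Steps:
k = -3 (k = (-20 + 65) - 48 = 45 - 48 = -3)
P(T) = -131/210 (P(T) = -131*1/210 = -131/210)
47549 + P(k) = 47549 - 131/210 = 9985159/210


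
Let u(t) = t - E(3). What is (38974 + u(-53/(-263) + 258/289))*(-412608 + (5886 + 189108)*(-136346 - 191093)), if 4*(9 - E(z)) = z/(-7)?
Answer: -378201920220900240387/152014 ≈ -2.4879e+15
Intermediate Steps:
E(z) = 9 + z/28 (E(z) = 9 - z/(4*(-7)) = 9 - z*(-1)/(4*7) = 9 - (-1)*z/28 = 9 + z/28)
u(t) = -255/28 + t (u(t) = t - (9 + (1/28)*3) = t - (9 + 3/28) = t - 1*255/28 = t - 255/28 = -255/28 + t)
(38974 + u(-53/(-263) + 258/289))*(-412608 + (5886 + 189108)*(-136346 - 191093)) = (38974 + (-255/28 + (-53/(-263) + 258/289)))*(-412608 + (5886 + 189108)*(-136346 - 191093)) = (38974 + (-255/28 + (-53*(-1/263) + 258*(1/289))))*(-412608 + 194994*(-327439)) = (38974 + (-255/28 + (53/263 + 258/289)))*(-412608 - 63848640366) = (38974 + (-255/28 + 83171/76007))*(-63849052974) = (38974 - 17052997/2128196)*(-63849052974) = (82927257907/2128196)*(-63849052974) = -378201920220900240387/152014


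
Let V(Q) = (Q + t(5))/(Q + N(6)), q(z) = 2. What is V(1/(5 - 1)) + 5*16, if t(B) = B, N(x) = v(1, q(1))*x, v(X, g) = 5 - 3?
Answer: 563/7 ≈ 80.429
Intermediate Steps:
v(X, g) = 2
N(x) = 2*x
V(Q) = (5 + Q)/(12 + Q) (V(Q) = (Q + 5)/(Q + 2*6) = (5 + Q)/(Q + 12) = (5 + Q)/(12 + Q))
V(1/(5 - 1)) + 5*16 = (5 + 1/(5 - 1))/(12 + 1/(5 - 1)) + 5*16 = (5 + 1/4)/(12 + 1/4) + 80 = (21/4)/(49/4) + 80 = (4/49)*(21/4) + 80 = 3/7 + 80 = 563/7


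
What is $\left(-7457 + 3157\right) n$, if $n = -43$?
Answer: $184900$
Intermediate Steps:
$\left(-7457 + 3157\right) n = \left(-7457 + 3157\right) \left(-43\right) = \left(-4300\right) \left(-43\right) = 184900$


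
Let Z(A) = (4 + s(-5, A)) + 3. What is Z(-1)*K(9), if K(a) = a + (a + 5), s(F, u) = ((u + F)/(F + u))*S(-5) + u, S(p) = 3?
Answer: 207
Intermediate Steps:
s(F, u) = 3 + u (s(F, u) = ((u + F)/(F + u))*3 + u = ((F + u)/(F + u))*3 + u = 1*3 + u = 3 + u)
K(a) = 5 + 2*a (K(a) = a + (5 + a) = 5 + 2*a)
Z(A) = 10 + A (Z(A) = (4 + (3 + A)) + 3 = (7 + A) + 3 = 10 + A)
Z(-1)*K(9) = (10 - 1)*(5 + 2*9) = 9*(5 + 18) = 9*23 = 207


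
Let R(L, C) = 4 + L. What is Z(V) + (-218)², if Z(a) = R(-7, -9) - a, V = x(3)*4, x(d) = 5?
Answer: 47501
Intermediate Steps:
V = 20 (V = 5*4 = 20)
Z(a) = -3 - a (Z(a) = (4 - 7) - a = -3 - a)
Z(V) + (-218)² = (-3 - 1*20) + (-218)² = (-3 - 20) + 47524 = -23 + 47524 = 47501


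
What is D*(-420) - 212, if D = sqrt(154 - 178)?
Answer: -212 - 840*I*sqrt(6) ≈ -212.0 - 2057.6*I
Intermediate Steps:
D = 2*I*sqrt(6) (D = sqrt(-24) = 2*I*sqrt(6) ≈ 4.899*I)
D*(-420) - 212 = (2*I*sqrt(6))*(-420) - 212 = -840*I*sqrt(6) - 212 = -212 - 840*I*sqrt(6)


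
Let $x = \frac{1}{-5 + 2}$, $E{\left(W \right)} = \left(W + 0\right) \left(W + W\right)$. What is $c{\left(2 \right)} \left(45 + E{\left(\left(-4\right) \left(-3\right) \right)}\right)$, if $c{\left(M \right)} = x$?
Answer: $-111$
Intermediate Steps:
$E{\left(W \right)} = 2 W^{2}$ ($E{\left(W \right)} = W 2 W = 2 W^{2}$)
$x = - \frac{1}{3}$ ($x = \frac{1}{-3} = - \frac{1}{3} \approx -0.33333$)
$c{\left(M \right)} = - \frac{1}{3}$
$c{\left(2 \right)} \left(45 + E{\left(\left(-4\right) \left(-3\right) \right)}\right) = - \frac{45 + 2 \left(\left(-4\right) \left(-3\right)\right)^{2}}{3} = - \frac{45 + 2 \cdot 12^{2}}{3} = - \frac{45 + 2 \cdot 144}{3} = - \frac{45 + 288}{3} = \left(- \frac{1}{3}\right) 333 = -111$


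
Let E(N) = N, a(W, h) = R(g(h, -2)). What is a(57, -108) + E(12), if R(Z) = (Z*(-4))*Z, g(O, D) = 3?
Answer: -24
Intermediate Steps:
R(Z) = -4*Z**2 (R(Z) = (-4*Z)*Z = -4*Z**2)
a(W, h) = -36 (a(W, h) = -4*3**2 = -4*9 = -36)
a(57, -108) + E(12) = -36 + 12 = -24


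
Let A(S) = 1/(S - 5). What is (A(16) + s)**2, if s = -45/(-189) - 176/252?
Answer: 65536/480249 ≈ 0.13646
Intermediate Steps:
A(S) = 1/(-5 + S)
s = -29/63 (s = -45*(-1/189) - 176*1/252 = 5/21 - 44/63 = -29/63 ≈ -0.46032)
(A(16) + s)**2 = (1/(-5 + 16) - 29/63)**2 = (1/11 - 29/63)**2 = (-256/693)**2 = 65536/480249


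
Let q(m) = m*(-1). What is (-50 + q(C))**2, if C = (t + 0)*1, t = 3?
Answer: 2809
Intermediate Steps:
C = 3 (C = (3 + 0)*1 = 3*1 = 3)
q(m) = -m
(-50 + q(C))**2 = (-50 - 1*3)**2 = (-50 - 3)**2 = (-53)**2 = 2809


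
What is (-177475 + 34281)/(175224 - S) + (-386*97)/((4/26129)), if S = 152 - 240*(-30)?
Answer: -20529109297309/83936 ≈ -2.4458e+8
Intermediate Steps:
S = 7352 (S = 152 + 7200 = 7352)
(-177475 + 34281)/(175224 - S) + (-386*97)/((4/26129)) = (-177475 + 34281)/(175224 - 1*7352) + (-386*97)/((4/26129)) = -143194/(175224 - 7352) - 37442/(4*(1/26129)) = -143194/167872 - 37442/4/26129 = -143194*1/167872 - 37442*26129/4 = -71597/83936 - 489161009/2 = -20529109297309/83936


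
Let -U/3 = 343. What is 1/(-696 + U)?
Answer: -1/1725 ≈ -0.00057971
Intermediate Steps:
U = -1029 (U = -3*343 = -1029)
1/(-696 + U) = 1/(-696 - 1029) = 1/(-1725) = -1/1725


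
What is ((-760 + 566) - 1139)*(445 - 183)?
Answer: -349246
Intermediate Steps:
((-760 + 566) - 1139)*(445 - 183) = (-194 - 1139)*262 = -1333*262 = -349246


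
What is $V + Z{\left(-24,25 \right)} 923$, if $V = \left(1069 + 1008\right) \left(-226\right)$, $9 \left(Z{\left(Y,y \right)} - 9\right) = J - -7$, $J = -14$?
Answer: $- \frac{4156316}{9} \approx -4.6181 \cdot 10^{5}$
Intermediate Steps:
$Z{\left(Y,y \right)} = \frac{74}{9}$ ($Z{\left(Y,y \right)} = 9 + \frac{-14 - -7}{9} = 9 + \frac{-14 + 7}{9} = 9 + \frac{1}{9} \left(-7\right) = 9 - \frac{7}{9} = \frac{74}{9}$)
$V = -469402$ ($V = 2077 \left(-226\right) = -469402$)
$V + Z{\left(-24,25 \right)} 923 = -469402 + \frac{74}{9} \cdot 923 = -469402 + \frac{68302}{9} = - \frac{4156316}{9}$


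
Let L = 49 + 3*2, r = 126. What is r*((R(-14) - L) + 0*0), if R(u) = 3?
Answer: -6552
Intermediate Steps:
L = 55 (L = 49 + 6 = 55)
r*((R(-14) - L) + 0*0) = 126*((3 - 1*55) + 0*0) = 126*((3 - 55) + 0) = 126*(-52 + 0) = 126*(-52) = -6552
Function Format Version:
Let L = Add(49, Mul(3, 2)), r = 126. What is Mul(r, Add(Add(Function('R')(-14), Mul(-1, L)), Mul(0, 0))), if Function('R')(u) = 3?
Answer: -6552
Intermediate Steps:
L = 55 (L = Add(49, 6) = 55)
Mul(r, Add(Add(Function('R')(-14), Mul(-1, L)), Mul(0, 0))) = Mul(126, Add(Add(3, Mul(-1, 55)), Mul(0, 0))) = Mul(126, Add(Add(3, -55), 0)) = Mul(126, Add(-52, 0)) = Mul(126, -52) = -6552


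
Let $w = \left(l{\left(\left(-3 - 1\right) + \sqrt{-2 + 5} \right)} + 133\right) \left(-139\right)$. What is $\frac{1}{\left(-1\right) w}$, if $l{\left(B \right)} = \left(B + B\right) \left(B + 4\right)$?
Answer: $\frac{1}{19129} + \frac{8 \sqrt{3}}{2658931} \approx 5.7488 \cdot 10^{-5}$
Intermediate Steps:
$l{\left(B \right)} = 2 B \left(4 + B\right)$
$w = -18487 - 278 \sqrt{3} \left(-4 + \sqrt{3}\right)$ ($w = \left(2 \left(\left(-3 - 1\right) + \sqrt{-2 + 5}\right) \left(4 + \left(\left(-3 - 1\right) + \sqrt{-2 + 5}\right)\right) + 133\right) \left(-139\right) = \left(2 \left(-4 + \sqrt{3}\right) \left(4 - \left(4 - \sqrt{3}\right)\right) + 133\right) \left(-139\right) = \left(2 \left(-4 + \sqrt{3}\right) \sqrt{3} + 133\right) \left(-139\right) = \left(2 \sqrt{3} \left(-4 + \sqrt{3}\right) + 133\right) \left(-139\right) = \left(133 + 2 \sqrt{3} \left(-4 + \sqrt{3}\right)\right) \left(-139\right) = -18487 - 278 \sqrt{3} \left(-4 + \sqrt{3}\right) \approx -17395.0$)
$\frac{1}{\left(-1\right) w} = \frac{1}{\left(-1\right) \left(-19321 + 1112 \sqrt{3}\right)} = \frac{1}{19321 - 1112 \sqrt{3}}$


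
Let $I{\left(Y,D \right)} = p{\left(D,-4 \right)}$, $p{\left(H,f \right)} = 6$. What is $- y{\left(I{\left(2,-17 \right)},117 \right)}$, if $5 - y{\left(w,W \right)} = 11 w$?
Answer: $61$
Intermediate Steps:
$I{\left(Y,D \right)} = 6$
$y{\left(w,W \right)} = 5 - 11 w$
$- y{\left(I{\left(2,-17 \right)},117 \right)} = - (5 - 66) = \left(-1\right) \left(-61\right) = 61$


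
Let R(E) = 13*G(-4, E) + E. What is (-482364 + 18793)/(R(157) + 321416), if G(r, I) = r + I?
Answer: -463571/323562 ≈ -1.4327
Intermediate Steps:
G(r, I) = I + r
R(E) = -52 + 14*E (R(E) = 13*(E - 4) + E = 13*(-4 + E) + E = (-52 + 13*E) + E = -52 + 14*E)
(-482364 + 18793)/(R(157) + 321416) = (-482364 + 18793)/((-52 + 14*157) + 321416) = -463571/((-52 + 2198) + 321416) = -463571/(2146 + 321416) = -463571/323562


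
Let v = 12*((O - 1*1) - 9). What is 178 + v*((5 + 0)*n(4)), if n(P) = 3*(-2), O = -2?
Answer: 4498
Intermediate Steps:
n(P) = -6
v = -144 (v = 12*((-2 - 1*1) - 9) = 12*((-2 - 1) - 9) = 12*(-3 - 9) = 12*(-12) = -144)
178 + v*((5 + 0)*n(4)) = 178 - 144*(5 + 0)*(-6) = 178 - 720*(-6) = 178 - 144*(-30) = 178 + 4320 = 4498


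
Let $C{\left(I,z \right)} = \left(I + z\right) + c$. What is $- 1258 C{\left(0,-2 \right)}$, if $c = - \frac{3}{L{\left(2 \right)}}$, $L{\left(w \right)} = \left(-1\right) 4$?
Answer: $\frac{3145}{2} \approx 1572.5$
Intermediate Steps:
$L{\left(w \right)} = -4$
$c = \frac{3}{4}$ ($c = - \frac{3}{-4} = \left(-3\right) \left(- \frac{1}{4}\right) = \frac{3}{4} \approx 0.75$)
$C{\left(I,z \right)} = \frac{3}{4} + I + z$ ($C{\left(I,z \right)} = \left(I + z\right) + \frac{3}{4} = \frac{3}{4} + I + z$)
$- 1258 C{\left(0,-2 \right)} = - 1258 \left(\frac{3}{4} + 0 - 2\right) = \left(-1258\right) \left(- \frac{5}{4}\right) = \frac{3145}{2}$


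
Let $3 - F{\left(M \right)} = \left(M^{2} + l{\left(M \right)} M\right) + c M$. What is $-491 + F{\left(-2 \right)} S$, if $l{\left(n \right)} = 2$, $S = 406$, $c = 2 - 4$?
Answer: $-897$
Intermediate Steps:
$c = -2$
$F{\left(M \right)} = 3 - M^{2}$ ($F{\left(M \right)} = 3 - \left(\left(M^{2} + 2 M\right) - 2 M\right) = 3 - M^{2}$)
$-491 + F{\left(-2 \right)} S = -491 + \left(3 - \left(-2\right)^{2}\right) 406 = -491 + \left(3 - 4\right) 406 = -491 - 406 = -897$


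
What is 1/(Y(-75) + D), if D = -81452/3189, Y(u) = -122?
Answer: -3189/470510 ≈ -0.0067777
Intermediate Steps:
D = -81452/3189 (D = -81452*1/3189 = -81452/3189 ≈ -25.542)
1/(Y(-75) + D) = 1/(-122 - 81452/3189) = 1/(-470510/3189) = -3189/470510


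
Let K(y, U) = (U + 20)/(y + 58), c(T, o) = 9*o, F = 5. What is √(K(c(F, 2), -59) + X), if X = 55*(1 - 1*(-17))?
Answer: √1428819/38 ≈ 31.456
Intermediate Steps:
X = 990 (X = 55*(1 + 17) = 55*18 = 990)
K(y, U) = (20 + U)/(58 + y)
√(K(c(F, 2), -59) + X) = √((20 - 59)/(58 + 9*2) + 990) = √(-39/(58 + 18) + 990) = √(-39/76 + 990) = √(75201/76) = √1428819/38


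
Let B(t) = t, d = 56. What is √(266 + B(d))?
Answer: √322 ≈ 17.944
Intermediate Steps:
√(266 + B(d)) = √(266 + 56) = √322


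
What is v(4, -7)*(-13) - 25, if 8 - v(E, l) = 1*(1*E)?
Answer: -77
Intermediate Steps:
v(E, l) = 8 - E (v(E, l) = 8 - 1*E = 8 - E)
v(4, -7)*(-13) - 25 = (8 - 1*4)*(-13) - 25 = (8 - 4)*(-13) - 25 = 4*(-13) - 25 = -52 - 25 = -77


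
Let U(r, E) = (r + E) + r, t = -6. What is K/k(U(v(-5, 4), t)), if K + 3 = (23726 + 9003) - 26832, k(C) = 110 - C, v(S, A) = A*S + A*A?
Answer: 2947/62 ≈ 47.532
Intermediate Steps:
v(S, A) = A² + A*S (v(S, A) = A*S + A² = A² + A*S)
U(r, E) = E + 2*r (U(r, E) = (E + r) + r = E + 2*r)
K = 5894 (K = -3 + ((23726 + 9003) - 26832) = -3 + (32729 - 26832) = -3 + 5897 = 5894)
K/k(U(v(-5, 4), t)) = 5894/(110 - (-6 + 2*(4*(4 - 5)))) = 5894/(110 - (-6 + 2*(4*(-1)))) = 5894/(110 - (-6 + 2*(-4))) = 5894/(110 - (-6 - 8)) = 5894/(110 - 1*(-14)) = 5894/(110 + 14) = 5894/124 = 5894*(1/124) = 2947/62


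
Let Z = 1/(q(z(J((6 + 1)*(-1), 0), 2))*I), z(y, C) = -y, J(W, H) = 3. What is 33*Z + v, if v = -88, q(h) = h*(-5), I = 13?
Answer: -5709/65 ≈ -87.831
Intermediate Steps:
q(h) = -5*h
Z = 1/195 (Z = 1/(-(-5)*3*13) = 1/(-5*(-3)*13) = 1/(15*13) = 1/195 ≈ 0.0051282)
33*Z + v = 33*(1/195) - 88 = 11/65 - 88 = -5709/65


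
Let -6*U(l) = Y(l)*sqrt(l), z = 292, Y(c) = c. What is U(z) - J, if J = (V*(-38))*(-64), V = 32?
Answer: -77824 - 292*sqrt(73)/3 ≈ -78656.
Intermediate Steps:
J = 77824 (J = (32*(-38))*(-64) = -1216*(-64) = 77824)
U(l) = -l**(3/2)/6 (U(l) = -l*sqrt(l)/6 = -l**(3/2)/6)
U(z) - J = -292*sqrt(73)/3 - 1*77824 = -292*sqrt(73)/3 - 77824 = -77824 - 292*sqrt(73)/3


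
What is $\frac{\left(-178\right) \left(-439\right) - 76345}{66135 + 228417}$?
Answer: $\frac{599}{98184} \approx 0.0061008$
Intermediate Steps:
$\frac{\left(-178\right) \left(-439\right) - 76345}{66135 + 228417} = \frac{78142 - 76345}{294552} = 1797 \cdot \frac{1}{294552} = \frac{599}{98184}$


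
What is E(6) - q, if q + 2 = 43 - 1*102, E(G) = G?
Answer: 67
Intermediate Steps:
q = -61 (q = -2 + (43 - 1*102) = -2 + (43 - 102) = -2 - 59 = -61)
E(6) - q = 6 - 1*(-61) = 6 + 61 = 67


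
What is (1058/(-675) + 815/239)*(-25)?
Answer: -297263/6453 ≈ -46.066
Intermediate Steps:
(1058/(-675) + 815/239)*(-25) = (1058*(-1/675) + 815*(1/239))*(-25) = (-1058/675 + 815/239)*(-25) = (297263/161325)*(-25) = -297263/6453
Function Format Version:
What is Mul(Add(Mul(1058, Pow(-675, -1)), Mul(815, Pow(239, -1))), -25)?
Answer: Rational(-297263, 6453) ≈ -46.066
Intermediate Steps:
Mul(Add(Mul(1058, Pow(-675, -1)), Mul(815, Pow(239, -1))), -25) = Mul(Add(Mul(1058, Rational(-1, 675)), Mul(815, Rational(1, 239))), -25) = Mul(Add(Rational(-1058, 675), Rational(815, 239)), -25) = Mul(Rational(297263, 161325), -25) = Rational(-297263, 6453)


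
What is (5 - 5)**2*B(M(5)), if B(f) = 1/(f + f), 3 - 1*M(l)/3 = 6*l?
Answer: 0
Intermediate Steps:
M(l) = 9 - 18*l
B(f) = 1/(2*f)
(5 - 5)**2*B(M(5)) = (5 - 5)**2*(1/(2*(9 - 18*5))) = 0**2*(1/(2*(9 - 90))) = 0*((1/2)/(-81)) = 0*((1/2)*(-1/81)) = 0*(-1/162) = 0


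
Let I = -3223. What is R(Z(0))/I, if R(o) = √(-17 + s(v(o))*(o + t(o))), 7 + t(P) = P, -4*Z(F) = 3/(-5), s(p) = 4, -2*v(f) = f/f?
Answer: -I*√1095/16115 ≈ -0.0020534*I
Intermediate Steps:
v(f) = -½ (v(f) = -f/(2*f) = -½*1 = -½)
Z(F) = 3/20 (Z(F) = -3/(4*(-5)) = -3*(-1)/(4*5) = -¼*(-⅗) = 3/20)
t(P) = -7 + P
R(o) = √(-45 + 8*o) (R(o) = √(-17 + 4*(o + (-7 + o))) = √(-17 + 4*(-7 + 2*o)) = √(-17 + (-28 + 8*o)) = √(-45 + 8*o))
R(Z(0))/I = √(-45 + 8*(3/20))/(-3223) = √(-45 + 6/5)*(-1/3223) = √(-219/5)*(-1/3223) = (I*√1095/5)*(-1/3223) = -I*√1095/16115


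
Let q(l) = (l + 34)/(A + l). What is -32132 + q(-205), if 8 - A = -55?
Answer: -4562573/142 ≈ -32131.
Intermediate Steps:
A = 63 (A = 8 - 1*(-55) = 8 + 55 = 63)
q(l) = (34 + l)/(63 + l) (q(l) = (l + 34)/(63 + l) = (34 + l)/(63 + l))
-32132 + q(-205) = -32132 + (34 - 205)/(63 - 205) = -32132 - 171/(-142) = -32132 - 1/142*(-171) = -32132 + 171/142 = -4562573/142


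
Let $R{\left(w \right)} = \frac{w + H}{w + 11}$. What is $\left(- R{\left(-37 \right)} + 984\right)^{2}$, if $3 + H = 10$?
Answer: $\frac{163251729}{169} \approx 9.6599 \cdot 10^{5}$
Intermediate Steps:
$H = 7$ ($H = -3 + 10 = 7$)
$R{\left(w \right)} = \frac{7 + w}{11 + w}$ ($R{\left(w \right)} = \frac{w + 7}{w + 11} = \frac{7 + w}{11 + w}$)
$\left(- R{\left(-37 \right)} + 984\right)^{2} = \left(- \frac{7 - 37}{11 - 37} + 984\right)^{2} = \left(- \frac{-30}{-26} + 984\right)^{2} = \left(- \frac{\left(-1\right) \left(-30\right)}{26} + 984\right)^{2} = \left(\left(-1\right) \frac{15}{13} + 984\right)^{2} = \left(- \frac{15}{13} + 984\right)^{2} = \left(\frac{12777}{13}\right)^{2} = \frac{163251729}{169}$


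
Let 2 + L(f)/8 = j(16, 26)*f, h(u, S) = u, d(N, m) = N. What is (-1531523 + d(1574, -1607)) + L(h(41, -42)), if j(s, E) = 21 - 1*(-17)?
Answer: -1517501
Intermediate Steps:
j(s, E) = 38 (j(s, E) = 21 + 17 = 38)
L(f) = -16 + 304*f (L(f) = -16 + 8*(38*f) = -16 + 304*f)
(-1531523 + d(1574, -1607)) + L(h(41, -42)) = (-1531523 + 1574) + (-16 + 304*41) = -1529949 + (-16 + 12464) = -1529949 + 12448 = -1517501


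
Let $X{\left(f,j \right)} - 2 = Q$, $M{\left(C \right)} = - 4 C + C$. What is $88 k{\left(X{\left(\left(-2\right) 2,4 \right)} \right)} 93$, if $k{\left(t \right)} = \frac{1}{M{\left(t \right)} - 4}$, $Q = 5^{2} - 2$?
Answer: $- \frac{8184}{79} \approx -103.59$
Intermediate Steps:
$M{\left(C \right)} = - 3 C$
$Q = 23$ ($Q = 25 - 2 = 23$)
$X{\left(f,j \right)} = 25$ ($X{\left(f,j \right)} = 2 + 23 = 25$)
$k{\left(t \right)} = \frac{1}{-4 - 3 t}$ ($k{\left(t \right)} = \frac{1}{- 3 t - 4} = \frac{1}{-4 - 3 t}$)
$88 k{\left(X{\left(\left(-2\right) 2,4 \right)} \right)} 93 = 88 \left(- \frac{1}{4 + 3 \cdot 25}\right) 93 = 88 \left(- \frac{1}{4 + 75}\right) 93 = 88 \left(- \frac{1}{79}\right) 93 = \left(- \frac{88}{79}\right) 93 = - \frac{8184}{79}$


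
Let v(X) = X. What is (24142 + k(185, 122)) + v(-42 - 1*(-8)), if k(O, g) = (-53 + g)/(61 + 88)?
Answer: 3592161/149 ≈ 24108.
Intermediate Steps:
k(O, g) = -53/149 + g/149 (k(O, g) = (-53 + g)/149 = (-53 + g)*(1/149) = -53/149 + g/149)
(24142 + k(185, 122)) + v(-42 - 1*(-8)) = (24142 + (-53/149 + (1/149)*122)) + (-42 - 1*(-8)) = (24142 + (-53/149 + 122/149)) + (-42 + 8) = (24142 + 69/149) - 34 = 3597227/149 - 34 = 3592161/149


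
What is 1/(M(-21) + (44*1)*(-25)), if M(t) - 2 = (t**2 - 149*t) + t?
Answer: 1/2451 ≈ 0.00040800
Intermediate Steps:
M(t) = 2 + t**2 - 148*t (M(t) = 2 + ((t**2 - 149*t) + t) = 2 + (t**2 - 148*t) = 2 + t**2 - 148*t)
1/(M(-21) + (44*1)*(-25)) = 1/((2 + (-21)**2 - 148*(-21)) + (44*1)*(-25)) = 1/((2 + 441 + 3108) + 44*(-25)) = 1/(3551 - 1100) = 1/2451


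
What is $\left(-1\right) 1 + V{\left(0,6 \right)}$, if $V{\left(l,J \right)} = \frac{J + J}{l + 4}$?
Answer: $2$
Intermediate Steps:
$V{\left(l,J \right)} = \frac{2 J}{4 + l}$
$\left(-1\right) 1 + V{\left(0,6 \right)} = \left(-1\right) 1 + 2 \cdot 6 \frac{1}{4 + 0} = -1 + 2 \cdot 6 \cdot \frac{1}{4} = -1 + 3 = 2$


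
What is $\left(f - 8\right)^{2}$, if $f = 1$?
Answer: $49$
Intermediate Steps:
$\left(f - 8\right)^{2} = \left(1 - 8\right)^{2} = \left(-7\right)^{2} = 49$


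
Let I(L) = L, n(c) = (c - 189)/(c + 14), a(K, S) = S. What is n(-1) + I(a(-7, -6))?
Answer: -268/13 ≈ -20.615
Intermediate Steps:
n(c) = (-189 + c)/(14 + c)
n(-1) + I(a(-7, -6)) = (-189 - 1)/(14 - 1) - 6 = -190/13 - 6 = -268/13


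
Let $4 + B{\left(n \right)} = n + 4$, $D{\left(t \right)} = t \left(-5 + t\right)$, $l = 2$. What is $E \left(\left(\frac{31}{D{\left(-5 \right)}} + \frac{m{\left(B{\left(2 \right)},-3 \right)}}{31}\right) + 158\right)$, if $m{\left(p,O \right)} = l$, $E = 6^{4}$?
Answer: $\frac{159382728}{775} \approx 2.0566 \cdot 10^{5}$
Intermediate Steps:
$B{\left(n \right)} = n$ ($B{\left(n \right)} = -4 + \left(n + 4\right) = -4 + \left(4 + n\right) = n$)
$E = 1296$
$m{\left(p,O \right)} = 2$
$E \left(\left(\frac{31}{D{\left(-5 \right)}} + \frac{m{\left(B{\left(2 \right)},-3 \right)}}{31}\right) + 158\right) = 1296 \left(\left(\frac{31}{\left(-5\right) \left(-5 - 5\right)} + \frac{2}{31}\right) + 158\right) = 1296 \left(\left(\frac{31}{\left(-5\right) \left(-10\right)} + 2 \cdot \frac{1}{31}\right) + 158\right) = 1296 \left(\left(\frac{31}{50} + \frac{2}{31}\right) + 158\right) = 1296 \left(\frac{1061}{1550} + 158\right) = 1296 \cdot \frac{245961}{1550} = \frac{159382728}{775}$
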